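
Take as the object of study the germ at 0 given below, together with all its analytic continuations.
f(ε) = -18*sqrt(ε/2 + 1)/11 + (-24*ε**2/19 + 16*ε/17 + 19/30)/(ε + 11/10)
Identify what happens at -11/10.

The denominator factor ε + 11/10 vanishes at -11/10 and appears to the power 1; the numerator there equals -93527/48450, nonzero, and no other factor vanishes.
The branch terms are analytic at this point.
Hence a pole whose order is the multiplicity, 1.

The point is a pole of order 1.


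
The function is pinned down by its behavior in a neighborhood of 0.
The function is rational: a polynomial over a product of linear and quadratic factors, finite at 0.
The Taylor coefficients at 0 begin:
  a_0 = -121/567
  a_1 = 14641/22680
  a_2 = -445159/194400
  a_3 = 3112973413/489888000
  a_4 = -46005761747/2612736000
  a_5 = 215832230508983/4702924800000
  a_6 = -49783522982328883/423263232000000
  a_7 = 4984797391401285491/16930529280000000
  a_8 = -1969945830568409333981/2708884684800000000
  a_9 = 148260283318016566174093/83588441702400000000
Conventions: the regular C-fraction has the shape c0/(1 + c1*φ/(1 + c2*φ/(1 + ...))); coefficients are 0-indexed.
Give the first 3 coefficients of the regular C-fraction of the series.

Taylor coefficients (read off): a_0 = -121/567, a_1 = 14641/22680, a_2 = -445159/194400.
c0 = a_0 = -121/567. Peel one level at a time: if S = 1 + c*φ/S' with S'(0) = 1, then c is the φ-coefficient of S and S' = c*φ/(S - 1).
S_1 = c0/f = 1 + (121/40)*φ + (-7583/4800)*φ^2 + ...; c1 = 121/40.
S_2 = c1*φ/(S_1 - 1) = 1 + (7583/14520)*φ + ...; c2 = 7583/14520.

The regular C-fraction coefficients are [-121/567, 121/40, 7583/14520].


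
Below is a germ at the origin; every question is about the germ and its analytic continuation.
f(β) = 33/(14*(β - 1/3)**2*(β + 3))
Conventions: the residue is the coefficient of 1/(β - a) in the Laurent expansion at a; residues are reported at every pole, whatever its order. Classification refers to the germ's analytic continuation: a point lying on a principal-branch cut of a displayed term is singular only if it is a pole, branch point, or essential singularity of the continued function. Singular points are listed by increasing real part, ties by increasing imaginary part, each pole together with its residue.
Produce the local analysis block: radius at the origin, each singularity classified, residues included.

Denominator factor (β - 1/3)^2: pole of order 2 at 1/3, modulus 1/3.
Denominator factor (β + 3): pole of order 1 at -3, modulus 3.
The radius of convergence is the smallest modulus among the singular points: 1/3.
At the order-1 pole -3 set g(β) = (β - (-3))*f(β) = 33/(14*(β - 1/3)**2).
Simple pole: residue = g(a) at a = -3, which is 297/1400.
At the order-2 pole 1/3 set g(β) = (β - (1/3))^2*f(β) = 33/(14*(β + 3)).
Order-2 pole: residue = g'(a); g'(1/3) = -297/1400, so the residue is -297/1400.
List the singular points by increasing real part (a conjugate pair: the negative imaginary part first).

Radius of convergence at 0: 1/3.
At -3: a pole of order 1; residue 297/1400.
At 1/3: a pole of order 2; residue -297/1400.


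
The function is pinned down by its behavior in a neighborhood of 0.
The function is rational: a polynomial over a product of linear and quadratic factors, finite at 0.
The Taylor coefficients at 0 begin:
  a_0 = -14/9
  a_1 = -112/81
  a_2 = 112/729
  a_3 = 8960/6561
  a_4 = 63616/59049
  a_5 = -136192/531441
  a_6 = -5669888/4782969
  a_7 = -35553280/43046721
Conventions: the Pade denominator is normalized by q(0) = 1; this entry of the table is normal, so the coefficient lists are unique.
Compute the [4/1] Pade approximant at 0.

The Pade approximant has numerator coefficients [-14/9, -1120/639, -112/639, 896/639, 896/639]; denominator coefficients [1, 152/639].

Taylor coefficients needed (read off): a_0 = -14/9, a_1 = -112/81, a_2 = 112/729, a_3 = 8960/6561, a_4 = 63616/59049, a_5 = -136192/531441.
Write the denominator as Q(j) = 1 + q1*j. Requiring Q*f - P = O(j^6) with deg P <= 4 kills the coefficients of j^5..j^5 in Q*f:
  j^5: a_5 + q1*a_4 = 0, i.e. -136192/531441 + (63616/59049)*q1 = 0.
Solving this linear system: q1 = 152/639.
The numerator is Q*f truncated at degree 4: P0 = a_0 = -14/9; P1 = a_1 + q1*a_0 = -1120/639; P2 = a_2 + q1*a_1 = -112/639; P3 = a_3 + q1*a_2 = 896/639; P4 = a_4 + q1*a_3 = 896/639.


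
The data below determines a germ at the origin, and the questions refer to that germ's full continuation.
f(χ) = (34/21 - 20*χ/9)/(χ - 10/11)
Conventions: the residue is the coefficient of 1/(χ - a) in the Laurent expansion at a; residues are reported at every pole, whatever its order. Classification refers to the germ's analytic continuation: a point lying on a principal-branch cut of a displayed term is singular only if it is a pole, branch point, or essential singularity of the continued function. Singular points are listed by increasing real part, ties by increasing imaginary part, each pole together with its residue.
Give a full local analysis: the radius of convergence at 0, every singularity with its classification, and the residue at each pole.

Radius of convergence at 0: 10/11.
At 10/11: a pole of order 1; residue -278/693.

Denominator factor (χ - 10/11): pole of order 1 at 10/11, modulus 10/11.
The radius of convergence is the smallest modulus among the singular points: 10/11.
At the order-1 pole 10/11 set g(χ) = (χ - (10/11))*f(χ) = 34/21 - 20*χ/9.
Simple pole: residue = g(a) at a = 10/11, which is -278/693.


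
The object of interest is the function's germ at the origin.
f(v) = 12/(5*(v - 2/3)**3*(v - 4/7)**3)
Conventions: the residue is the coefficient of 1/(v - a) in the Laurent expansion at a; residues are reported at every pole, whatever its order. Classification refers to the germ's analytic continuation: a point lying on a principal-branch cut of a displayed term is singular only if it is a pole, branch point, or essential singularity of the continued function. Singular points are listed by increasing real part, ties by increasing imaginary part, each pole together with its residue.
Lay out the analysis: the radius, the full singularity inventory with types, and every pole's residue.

Radius of convergence at 0: 4/7.
At 4/7: a pole of order 3; residue -36756909/20.
At 2/3: a pole of order 3; residue 36756909/20.

Denominator factor (v - 4/7)^3: pole of order 3 at 4/7, modulus 4/7.
Denominator factor (v - 2/3)^3: pole of order 3 at 2/3, modulus 2/3.
The radius of convergence is the smallest modulus among the singular points: 4/7.
At the order-3 pole 4/7 set g(v) = (v - (4/7))^3*f(v) = 12/(5*(v - 2/3)**3).
Order-3 pole: residue = g''(a)/2; g''(4/7) = -36756909/10, so the residue is -36756909/20.
At the order-3 pole 2/3 set g(v) = (v - (2/3))^3*f(v) = 12/(5*(v - 4/7)**3).
Order-3 pole: residue = g''(a)/2; g''(2/3) = 36756909/10, so the residue is 36756909/20.
List the singular points by increasing real part (a conjugate pair: the negative imaginary part first).


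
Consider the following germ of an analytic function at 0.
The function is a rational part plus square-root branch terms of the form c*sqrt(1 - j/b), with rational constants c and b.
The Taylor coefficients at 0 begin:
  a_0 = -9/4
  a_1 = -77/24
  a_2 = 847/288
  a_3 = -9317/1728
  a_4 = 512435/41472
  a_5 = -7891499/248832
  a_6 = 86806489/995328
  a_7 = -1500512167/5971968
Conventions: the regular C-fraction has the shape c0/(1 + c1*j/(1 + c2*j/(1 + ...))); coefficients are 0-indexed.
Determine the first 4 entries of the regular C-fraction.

The regular C-fraction coefficients are [-9/4, -77/54, 253/108, 33/92].

Taylor coefficients (read off): a_0 = -9/4, a_1 = -77/24, a_2 = 847/288, a_3 = -9317/1728.
c0 = a_0 = -9/4. Peel one level at a time: if S = 1 + c*j/S' with S'(0) = 1, then c is the j-coefficient of S and S' = c*j/(S - 1).
S_1 = c0/f = 1 + (-77/54)*j + (19481/5832)*j^2 + ...; c1 = -77/54.
S_2 = c1*j/(S_1 - 1) = 1 + (253/108)*j + (-121/144)*j^2 + ...; c2 = 253/108.
S_3 = c2*j/(S_2 - 1) = 1 + (33/92)*j + ...; c3 = 33/92.


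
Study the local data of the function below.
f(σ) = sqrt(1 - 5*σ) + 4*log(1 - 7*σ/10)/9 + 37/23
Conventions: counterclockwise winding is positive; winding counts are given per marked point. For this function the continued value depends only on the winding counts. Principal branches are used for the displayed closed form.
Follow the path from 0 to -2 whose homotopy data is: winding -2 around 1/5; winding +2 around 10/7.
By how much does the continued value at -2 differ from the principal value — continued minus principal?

The rational part is single-valued and drops out of the difference; each branch term changes only by its own monodromy.
(1)*sqrt(1 - σ/(1/5)): winding -2 is even, the square root returns to the same sheet, contribution 0.
(4/9)*log(1 - σ/(10/7)): each positive loop around 10/7 adds 2*pi*i to the log, so winding +2 contributes (4/9)*(2)*2*pi*i = (16/9)*pi*i.
Summing the contributions at σ = -2 gives (16/9)*pi*i.

Continued minus principal equals (16/9)*pi*i.


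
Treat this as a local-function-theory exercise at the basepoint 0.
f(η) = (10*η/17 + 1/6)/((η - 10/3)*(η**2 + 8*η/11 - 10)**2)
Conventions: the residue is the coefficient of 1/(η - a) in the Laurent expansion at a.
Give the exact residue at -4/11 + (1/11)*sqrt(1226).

The residue is -101277/1190000 - (2200701899/894330220000)*sqrt(1226).

The factor η**2 + 8*η/11 - 10 splits as (η - a)(η - a') with a = -4/11 + (1/11)*sqrt(1226), a' = -4/11 - (1/11)*sqrt(1226). At the order-2 pole a set g(η) = (η - a)^2*f(η) = [(10*η/17 + 1/6)/(η - 10/3)] / (η - a')^2.
Order-2 pole: residue = g'(a); g'(-4/11 + (1/11)*sqrt(1226)) = -101277/1190000 - (2200701899/894330220000)*sqrt(1226), so the residue is -101277/1190000 - (2200701899/894330220000)*sqrt(1226).


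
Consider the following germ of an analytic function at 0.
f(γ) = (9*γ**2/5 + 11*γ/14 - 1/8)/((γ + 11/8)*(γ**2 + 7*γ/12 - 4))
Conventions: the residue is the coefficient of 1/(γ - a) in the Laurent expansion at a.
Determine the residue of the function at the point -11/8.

The residue is -14769/19565.

At the order-1 pole -11/8 set g(γ) = (γ - (-11/8))*f(γ) = (9*γ**2/5 + 11*γ/14 - 1/8)/(γ**2 + 7*γ/12 - 4).
Simple pole: residue = g(a) at a = -11/8, which is -14769/19565.


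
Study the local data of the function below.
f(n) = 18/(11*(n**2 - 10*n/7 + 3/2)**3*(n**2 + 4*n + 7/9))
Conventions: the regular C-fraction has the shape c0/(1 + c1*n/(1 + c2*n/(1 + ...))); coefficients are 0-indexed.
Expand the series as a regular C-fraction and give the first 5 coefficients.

Taylor coefficients (expand at 0): a_0 = 48/77, a_1 = -768/539, a_2 = 32720/3773, a_3 = -10014784/237699, a_4 = 338729936/1663893.
c0 = a_0 = 48/77. Peel one level at a time: if S = 1 + c*n/S' with S'(0) = 1, then c is the n-coefficient of S and S' = c*n/(S - 1).
S_1 = c0/f = 1 + (16/7)*n + (-1277/147)*n^2 + ...; c1 = 16/7.
S_2 = c1*n/(S_1 - 1) = 1 + (1277/336)*n + (51659/6912)*n^2 + ...; c2 = 1277/336.
S_3 = c2*n/(S_2 - 1) = 1 + (-361613/183888)*n + (10733217958/6472363401)*n^2 + ...; c3 = -361613/183888.
S_4 = c3*n/(S_3 - 1) = 1 + (171731487328/203644892241)*n + ...; c4 = 171731487328/203644892241.

The regular C-fraction coefficients are [48/77, 16/7, 1277/336, -361613/183888, 171731487328/203644892241].


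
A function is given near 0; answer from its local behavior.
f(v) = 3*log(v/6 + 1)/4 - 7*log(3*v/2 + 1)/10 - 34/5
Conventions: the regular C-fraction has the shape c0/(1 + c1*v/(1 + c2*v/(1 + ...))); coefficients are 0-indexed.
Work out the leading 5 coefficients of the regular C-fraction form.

Taylor coefficients (expand at 0): a_0 = -34/5, a_1 = -37/40, a_2 = 373/480, a_3 = -3397/4320, a_4 = 30613/34560.
c0 = a_0 = -34/5. Peel one level at a time: if S = 1 + c*v/S' with S'(0) = 1, then c is the v-coefficient of S and S' = c*v/(S - 1).
S_1 = c0/f = 1 + (-37/272)*v + (29471/221952)*v^2 + ...; c1 = -37/272.
S_2 = c1*v/(S_1 - 1) = 1 + (29471/30192)*v + (-85369/591408)*v^2 + ...; c2 = 29471/30192.
S_3 = c2*v/(S_2 - 1) = 1 + (1451273/9813843)*v + (-29071577549/281406908484)*v^2 + ...; c3 = 1451273/9813843.
S_4 = c3*v/(S_3 - 1) = 1 + (63273433489/90572752764)*v + ...; c4 = 63273433489/90572752764.

The regular C-fraction coefficients are [-34/5, -37/272, 29471/30192, 1451273/9813843, 63273433489/90572752764].


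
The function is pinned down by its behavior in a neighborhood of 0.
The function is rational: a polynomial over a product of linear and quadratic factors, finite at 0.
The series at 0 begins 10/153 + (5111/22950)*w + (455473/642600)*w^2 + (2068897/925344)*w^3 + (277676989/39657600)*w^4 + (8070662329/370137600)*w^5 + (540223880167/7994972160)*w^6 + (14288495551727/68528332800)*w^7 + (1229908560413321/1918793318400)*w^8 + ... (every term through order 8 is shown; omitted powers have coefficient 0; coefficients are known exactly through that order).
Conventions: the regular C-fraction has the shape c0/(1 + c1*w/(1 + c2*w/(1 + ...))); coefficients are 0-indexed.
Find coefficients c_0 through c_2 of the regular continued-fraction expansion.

Taylor coefficients (read off): a_0 = 10/153, a_1 = 5111/22950, a_2 = 455473/642600.
c0 = a_0 = 10/153. Peel one level at a time: if S = 1 + c*w/S' with S'(0) = 1, then c is the w-coefficient of S and S' = c*w/(S - 1).
S_1 = c0/f = 1 + (-5111/1500)*w + (753367/984375)*w^2 + ...; c1 = -5111/1500.
S_2 = c1*w/(S_1 - 1) = 1 + (3013468/13416375)*w + ...; c2 = 3013468/13416375.

The regular C-fraction coefficients are [10/153, -5111/1500, 3013468/13416375].


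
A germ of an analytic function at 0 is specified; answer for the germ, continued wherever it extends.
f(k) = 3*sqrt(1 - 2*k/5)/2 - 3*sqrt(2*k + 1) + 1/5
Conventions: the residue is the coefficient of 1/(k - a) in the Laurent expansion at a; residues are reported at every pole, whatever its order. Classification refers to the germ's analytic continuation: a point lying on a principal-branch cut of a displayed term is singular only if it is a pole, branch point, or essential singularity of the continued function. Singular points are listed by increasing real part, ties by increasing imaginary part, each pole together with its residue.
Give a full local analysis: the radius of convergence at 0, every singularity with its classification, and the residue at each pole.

Radius of convergence at 0: 1/2.
At -1/2: an algebraic (square-root) branch point.
At 5/2: an algebraic (square-root) branch point.

Branch term (3/2)*sqrt(1 - k/(5/2)): its argument vanishes at k = 5/2, a square-root branch point, modulus 5/2.
Branch term (-3)*sqrt(1 - k/(-1/2)): its argument vanishes at k = -1/2, a square-root branch point, modulus 1/2.
The radius of convergence is the smallest modulus among the singular points: 1/2.
List the singular points by increasing real part (a conjugate pair: the negative imaginary part first).


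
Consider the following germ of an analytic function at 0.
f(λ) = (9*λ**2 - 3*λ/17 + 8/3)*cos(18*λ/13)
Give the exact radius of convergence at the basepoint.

The radius of convergence is infinite.

The factor cos(18*λ/13) is entire and contributes no finite singular point.
The polynomial part has no poles.
No finite singular points: the Taylor series at 0 converges everywhere.


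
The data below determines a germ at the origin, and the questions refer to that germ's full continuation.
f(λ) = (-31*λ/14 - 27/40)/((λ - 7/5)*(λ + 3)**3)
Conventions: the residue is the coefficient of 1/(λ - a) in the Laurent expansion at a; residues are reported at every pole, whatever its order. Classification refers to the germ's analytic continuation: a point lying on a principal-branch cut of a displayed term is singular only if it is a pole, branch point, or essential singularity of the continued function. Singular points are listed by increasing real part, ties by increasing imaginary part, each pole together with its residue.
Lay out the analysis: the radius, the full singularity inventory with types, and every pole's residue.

Radius of convergence at 0: 7/5.
At -3: a pole of order 3; residue 3775/85184.
At 7/5: a pole of order 1; residue -3775/85184.

Denominator factor (λ - 7/5): pole of order 1 at 7/5, modulus 7/5.
Denominator factor (λ + 3)^3: pole of order 3 at -3, modulus 3.
The radius of convergence is the smallest modulus among the singular points: 7/5.
At the order-3 pole -3 set g(λ) = (λ - (-3))^3*f(λ) = (-31*λ/14 - 27/40)/(λ - 7/5).
Order-3 pole: residue = g''(a)/2; g''(-3) = 3775/42592, so the residue is 3775/85184.
At the order-1 pole 7/5 set g(λ) = (λ - (7/5))*f(λ) = (-31*λ/14 - 27/40)/(λ + 3)**3.
Simple pole: residue = g(a) at a = 7/5, which is -3775/85184.
List the singular points by increasing real part (a conjugate pair: the negative imaginary part first).


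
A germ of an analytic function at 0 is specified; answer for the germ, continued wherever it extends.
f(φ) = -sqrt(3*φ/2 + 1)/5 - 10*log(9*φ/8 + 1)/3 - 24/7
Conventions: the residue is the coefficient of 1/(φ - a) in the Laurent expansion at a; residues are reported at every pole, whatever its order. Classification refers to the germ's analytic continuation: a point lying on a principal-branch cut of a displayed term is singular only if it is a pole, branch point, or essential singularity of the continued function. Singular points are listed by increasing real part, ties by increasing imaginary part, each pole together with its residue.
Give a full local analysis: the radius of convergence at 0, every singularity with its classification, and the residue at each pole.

Radius of convergence at 0: 2/3.
At -8/9: a logarithmic branch point.
At -2/3: an algebraic (square-root) branch point.

Branch term (-1/5)*sqrt(1 - φ/(-2/3)): its argument vanishes at φ = -2/3, a square-root branch point, modulus 2/3.
Branch term (-10/3)*log(1 - φ/(-8/9)): its argument vanishes at φ = -8/9, a logarithmic branch point, modulus 8/9.
The radius of convergence is the smallest modulus among the singular points: 2/3.
List the singular points by increasing real part (a conjugate pair: the negative imaginary part first).


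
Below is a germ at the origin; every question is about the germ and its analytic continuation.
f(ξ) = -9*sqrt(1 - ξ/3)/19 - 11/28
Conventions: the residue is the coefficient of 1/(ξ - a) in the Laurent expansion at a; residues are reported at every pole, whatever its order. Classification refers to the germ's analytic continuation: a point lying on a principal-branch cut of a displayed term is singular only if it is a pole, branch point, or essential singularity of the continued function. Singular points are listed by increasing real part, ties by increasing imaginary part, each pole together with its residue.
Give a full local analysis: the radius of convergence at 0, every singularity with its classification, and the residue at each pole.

Branch term (-9/19)*sqrt(1 - ξ/(3)): its argument vanishes at ξ = 3, a square-root branch point, modulus 3.
The radius of convergence is the smallest modulus among the singular points: 3.

Radius of convergence at 0: 3.
At 3: an algebraic (square-root) branch point.


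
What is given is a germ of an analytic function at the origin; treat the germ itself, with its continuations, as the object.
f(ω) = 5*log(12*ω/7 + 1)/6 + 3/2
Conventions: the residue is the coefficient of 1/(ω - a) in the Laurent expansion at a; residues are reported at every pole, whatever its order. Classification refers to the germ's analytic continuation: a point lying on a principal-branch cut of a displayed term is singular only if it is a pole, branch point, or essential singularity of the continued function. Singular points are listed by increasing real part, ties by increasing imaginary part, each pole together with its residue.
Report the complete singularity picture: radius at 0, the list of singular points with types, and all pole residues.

Radius of convergence at 0: 7/12.
At -7/12: a logarithmic branch point.

Branch term (5/6)*log(1 - ω/(-7/12)): its argument vanishes at ω = -7/12, a logarithmic branch point, modulus 7/12.
The radius of convergence is the smallest modulus among the singular points: 7/12.


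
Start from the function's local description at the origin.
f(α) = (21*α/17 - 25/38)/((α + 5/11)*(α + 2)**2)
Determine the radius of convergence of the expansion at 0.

Denominator factor (α + 5/11): pole of order 1 at -5/11, modulus 5/11.
Denominator factor (α + 2)^2: pole of order 2 at -2, modulus 2.
The radius of convergence is the smallest modulus among the singular points: 5/11.

The radius of convergence is 5/11.


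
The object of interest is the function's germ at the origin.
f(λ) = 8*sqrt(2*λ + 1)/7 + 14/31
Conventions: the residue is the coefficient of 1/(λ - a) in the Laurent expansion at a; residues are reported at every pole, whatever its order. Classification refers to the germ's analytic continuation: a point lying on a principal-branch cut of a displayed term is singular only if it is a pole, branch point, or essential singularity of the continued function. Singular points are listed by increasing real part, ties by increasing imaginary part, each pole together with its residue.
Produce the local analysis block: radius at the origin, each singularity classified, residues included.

Branch term (8/7)*sqrt(1 - λ/(-1/2)): its argument vanishes at λ = -1/2, a square-root branch point, modulus 1/2.
The radius of convergence is the smallest modulus among the singular points: 1/2.

Radius of convergence at 0: 1/2.
At -1/2: an algebraic (square-root) branch point.


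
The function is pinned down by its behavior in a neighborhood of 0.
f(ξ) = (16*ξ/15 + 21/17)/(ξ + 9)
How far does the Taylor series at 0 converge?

The radius of convergence is 9.

Denominator factor (ξ + 9): pole of order 1 at -9, modulus 9.
The radius of convergence is the smallest modulus among the singular points: 9.


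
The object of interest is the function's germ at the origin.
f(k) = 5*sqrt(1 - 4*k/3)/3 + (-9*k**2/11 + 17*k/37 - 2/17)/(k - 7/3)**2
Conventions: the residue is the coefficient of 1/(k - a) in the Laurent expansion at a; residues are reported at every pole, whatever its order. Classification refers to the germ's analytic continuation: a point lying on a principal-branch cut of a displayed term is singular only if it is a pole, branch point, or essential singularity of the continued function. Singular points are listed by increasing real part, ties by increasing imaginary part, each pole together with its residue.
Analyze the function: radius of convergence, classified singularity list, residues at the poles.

Radius of convergence at 0: 3/4.
At 3/4: an algebraic (square-root) branch point.
At 7/3: a pole of order 2; residue -1367/407.

Denominator factor (k - 7/3)^2: pole of order 2 at 7/3, modulus 7/3.
Branch term (5/3)*sqrt(1 - k/(3/4)): its argument vanishes at k = 3/4, a square-root branch point, modulus 3/4.
The radius of convergence is the smallest modulus among the singular points: 3/4.
The branch term is analytic at 7/3 and contributes nothing to the residue; only the rational part matters.
At the order-2 pole 7/3 set g(k) = (k - (7/3))^2*(rational part) = -9*k**2/11 + 17*k/37 - 2/17.
Order-2 pole: residue = g'(a); g'(7/3) = -1367/407, so the residue is -1367/407.
List the singular points by increasing real part (a conjugate pair: the negative imaginary part first).


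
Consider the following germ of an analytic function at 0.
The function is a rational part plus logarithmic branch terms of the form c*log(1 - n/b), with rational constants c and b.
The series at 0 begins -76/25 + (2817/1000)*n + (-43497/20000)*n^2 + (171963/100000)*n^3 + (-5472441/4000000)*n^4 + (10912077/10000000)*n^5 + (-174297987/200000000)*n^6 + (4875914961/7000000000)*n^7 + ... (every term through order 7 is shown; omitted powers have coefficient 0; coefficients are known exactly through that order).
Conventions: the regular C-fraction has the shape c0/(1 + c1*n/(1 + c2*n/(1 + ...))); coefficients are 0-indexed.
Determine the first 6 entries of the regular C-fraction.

Taylor coefficients (read off): a_0 = -76/25, a_1 = 2817/1000, a_2 = -43497/20000, a_3 = 171963/100000, a_4 = -5472441/4000000, a_5 = 10912077/10000000.
c0 = a_0 = -76/25. Peel one level at a time: if S = 1 + c*n/S' with S'(0) = 1, then c is the n-coefficient of S and S' = c*n/(S - 1).
S_1 = c0/f = 1 + (2817/3040)*n + (264789/1848320)*n^2 + ...; c1 = 2817/3040.
S_2 = c1*n/(S_1 - 1) = 1 + (-29421/190304)*n + (-22563/1567504)*n^2 + ...; c2 = -29421/190304.
S_3 = c2*n/(S_2 - 1) = 1 + (-95266/1023197)*n + (3177389/106863610)*n^2 + ...; c3 = -95266/1023197.
S_4 = c3*n/(S_3 - 1) = 1 + (52343303/163907660)*n + (-81739011/3142524500)*n^2 + ...; c4 = 52343303/163907660.
S_5 = c4*n/(S_4 - 1) = 1 + (853689543/10481202925)*n + ...; c5 = 853689543/10481202925.

The regular C-fraction coefficients are [-76/25, 2817/3040, -29421/190304, -95266/1023197, 52343303/163907660, 853689543/10481202925].


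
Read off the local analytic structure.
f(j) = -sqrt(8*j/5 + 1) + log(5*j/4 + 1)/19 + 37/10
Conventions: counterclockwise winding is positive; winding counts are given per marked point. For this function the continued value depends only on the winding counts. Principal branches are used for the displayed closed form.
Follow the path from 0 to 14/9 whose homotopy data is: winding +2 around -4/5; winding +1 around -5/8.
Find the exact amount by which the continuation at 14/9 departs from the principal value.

The rational part is single-valued and drops out of the difference; each branch term changes only by its own monodromy.
(-1)*sqrt(1 - j/(-5/8)): winding +1 is odd, the square root flips sign, contributing -2*(-1)*sqrt(1 - (14/9)/(-5/8)) = -2*(-1)*sqrt(157/45) = (2/15)*sqrt(785).
(1/19)*log(1 - j/(-4/5)): each positive loop around -4/5 adds 2*pi*i to the log, so winding +2 contributes (1/19)*(2)*2*pi*i = (4/19)*pi*i.
Summing the contributions at j = 14/9 gives ((2/15)*sqrt(785)) + ((4/19)*pi)*i.

Continued minus principal equals ((2/15)*sqrt(785)) + ((4/19)*pi)*i.


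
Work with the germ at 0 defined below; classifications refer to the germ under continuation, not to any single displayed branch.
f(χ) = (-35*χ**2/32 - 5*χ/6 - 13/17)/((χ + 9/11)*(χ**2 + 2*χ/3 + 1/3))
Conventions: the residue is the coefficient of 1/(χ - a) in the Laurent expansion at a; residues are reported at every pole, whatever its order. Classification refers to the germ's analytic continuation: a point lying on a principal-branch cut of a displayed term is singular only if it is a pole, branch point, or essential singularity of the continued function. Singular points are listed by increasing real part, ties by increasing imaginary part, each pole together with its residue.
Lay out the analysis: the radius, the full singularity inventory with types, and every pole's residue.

Radius of convergence at 0: (1/3)*sqrt(3).
At -9/11: a pole of order 1; residue -160953/90304.
At (-1/3) - ((1/3)*sqrt(2))*i: a pole of order 1; residue (62183/180608) - ((29667/90304)*sqrt(2))*i.
At (-1/3) + ((1/3)*sqrt(2))*i: a pole of order 1; residue (62183/180608) + ((29667/90304)*sqrt(2))*i.

Denominator factor (χ + 9/11): pole of order 1 at -9/11, modulus 9/11.
Denominator factor (χ**2 + 2*χ/3 + 1/3): discriminant -8/9, complex-conjugate roots (-1/3) + ((1/3)*sqrt(2))*i and (-1/3) - ((1/3)*sqrt(2))*i; poles of order 1, moduli (1/3)*sqrt(3) and (1/3)*sqrt(3).
The radius of convergence is the smallest modulus among the singular points: (1/3)*sqrt(3).
At the order-1 pole -9/11 set g(χ) = (χ - (-9/11))*f(χ) = (-35*χ**2/32 - 5*χ/6 - 13/17)/(χ**2 + 2*χ/3 + 1/3).
Simple pole: residue = g(a) at a = -9/11, which is -160953/90304.
The factor χ**2 + 2*χ/3 + 1/3 splits as (χ - a)(χ - a') with a = (-1/3) - ((1/3)*sqrt(2))*i, a' = (-1/3) + ((1/3)*sqrt(2))*i. At the order-1 pole a set g(χ) = (χ - a)*f(χ) = [(-35*χ**2/32 - 5*χ/6 - 13/17)/(χ + 9/11)] / (χ - a').
Simple pole: residue = g(a) at a = (-1/3) - ((1/3)*sqrt(2))*i, which is (62183/180608) - ((29667/90304)*sqrt(2))*i.
The factor χ**2 + 2*χ/3 + 1/3 splits as (χ - a)(χ - a') with a = (-1/3) + ((1/3)*sqrt(2))*i, a' = (-1/3) - ((1/3)*sqrt(2))*i. At the order-1 pole a set g(χ) = (χ - a)*f(χ) = [(-35*χ**2/32 - 5*χ/6 - 13/17)/(χ + 9/11)] / (χ - a').
Simple pole: residue = g(a) at a = (-1/3) + ((1/3)*sqrt(2))*i, which is (62183/180608) + ((29667/90304)*sqrt(2))*i.
List the singular points by increasing real part (a conjugate pair: the negative imaginary part first).


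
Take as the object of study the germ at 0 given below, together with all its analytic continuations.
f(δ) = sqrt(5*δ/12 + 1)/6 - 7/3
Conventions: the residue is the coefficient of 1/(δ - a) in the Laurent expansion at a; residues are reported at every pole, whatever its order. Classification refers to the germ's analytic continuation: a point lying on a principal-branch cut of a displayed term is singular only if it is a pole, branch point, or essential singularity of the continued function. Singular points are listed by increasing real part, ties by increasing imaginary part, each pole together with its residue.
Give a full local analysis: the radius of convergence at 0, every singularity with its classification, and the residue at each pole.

Radius of convergence at 0: 12/5.
At -12/5: an algebraic (square-root) branch point.

Branch term (1/6)*sqrt(1 - δ/(-12/5)): its argument vanishes at δ = -12/5, a square-root branch point, modulus 12/5.
The radius of convergence is the smallest modulus among the singular points: 12/5.


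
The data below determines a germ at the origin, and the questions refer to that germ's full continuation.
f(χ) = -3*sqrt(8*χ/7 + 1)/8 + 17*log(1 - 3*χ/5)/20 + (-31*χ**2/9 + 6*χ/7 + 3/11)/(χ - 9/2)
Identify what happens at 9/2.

The point is a pole of order 1.

The denominator factor χ - 9/2 vanishes at 9/2 and appears to the power 1; the numerator there equals -20211/308, nonzero, and no other factor vanishes.
The branch terms are analytic at this point.
Hence a pole whose order is the multiplicity, 1.


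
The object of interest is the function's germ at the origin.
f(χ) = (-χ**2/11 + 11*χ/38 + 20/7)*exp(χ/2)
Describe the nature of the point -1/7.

The point is a regular point.

There is no denominator, hence no pole anywhere.
The factor exp(χ/2) is entire.
So the germ continues analytically to -1/7.


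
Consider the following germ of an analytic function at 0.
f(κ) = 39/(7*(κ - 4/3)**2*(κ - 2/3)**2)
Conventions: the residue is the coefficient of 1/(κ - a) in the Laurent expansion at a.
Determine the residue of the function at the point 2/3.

The residue is 1053/28.

At the order-2 pole 2/3 set g(κ) = (κ - (2/3))^2*f(κ) = 39/(7*(κ - 4/3)**2).
Order-2 pole: residue = g'(a); g'(2/3) = 1053/28, so the residue is 1053/28.


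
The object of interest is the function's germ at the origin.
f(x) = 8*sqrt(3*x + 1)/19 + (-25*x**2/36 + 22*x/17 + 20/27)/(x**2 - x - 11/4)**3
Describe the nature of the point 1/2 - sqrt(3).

The point is a pole of order 3.

The denominator factor x**2 - x - 11/4 vanishes at 1/2 - sqrt(3) and appears to the power 3; the numerator there equals -6383/7344 - (367/612)*sqrt(3), nonzero, and no other factor vanishes.
The branch terms are analytic at this point.
Hence a pole whose order is the multiplicity, 3.


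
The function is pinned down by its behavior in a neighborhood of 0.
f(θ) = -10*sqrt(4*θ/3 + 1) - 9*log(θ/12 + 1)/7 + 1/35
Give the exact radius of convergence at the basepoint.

The radius of convergence is 3/4.

Branch term (-9/7)*log(1 - θ/(-12)): its argument vanishes at θ = -12, a logarithmic branch point, modulus 12.
Branch term (-10)*sqrt(1 - θ/(-3/4)): its argument vanishes at θ = -3/4, a square-root branch point, modulus 3/4.
The radius of convergence is the smallest modulus among the singular points: 3/4.


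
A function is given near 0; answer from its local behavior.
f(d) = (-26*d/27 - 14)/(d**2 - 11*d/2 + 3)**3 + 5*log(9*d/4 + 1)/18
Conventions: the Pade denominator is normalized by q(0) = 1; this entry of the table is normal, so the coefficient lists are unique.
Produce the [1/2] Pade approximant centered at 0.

The Pade approximant has numerator coefficients [-14/27, -180738173903/14182391736]; denominator coefficients [1, 393254681/19454584, -356589733447/3268370112].

Taylor coefficients needed (expand at 0): a_0 = -14/27, a_1 = -13195/5832, a_2 = -505637/46656, a_3 = -7775987/279936.
Write the denominator as Q(d) = 1 + q1*d + q2*d^2. Requiring Q*f - P = O(d^4) with deg P <= 1 kills the coefficients of d^2..d^3 in Q*f:
  d^2: a_2 + q1*a_1 + q2*a_0 = 0, i.e. -505637/46656 + (-13195/5832)*q1 + (-14/27)*q2 = 0.
  d^3: a_3 + q1*a_2 + q2*a_1 = 0, i.e. -7775987/279936 + (-505637/46656)*q1 + (-13195/5832)*q2 = 0.
Solving this linear system: q1 = 393254681/19454584, q2 = -356589733447/3268370112.
The numerator is Q*f truncated at degree 1: P0 = a_0 = -14/27; P1 = a_1 + q1*a_0 = -180738173903/14182391736.


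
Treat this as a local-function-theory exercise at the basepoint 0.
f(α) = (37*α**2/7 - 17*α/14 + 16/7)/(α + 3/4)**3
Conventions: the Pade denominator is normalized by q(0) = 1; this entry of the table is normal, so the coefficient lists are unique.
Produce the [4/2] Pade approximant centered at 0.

Taylor coefficients needed (expand at 0): a_0 = 1024/189, a_1 = -4640/189, a_2 = 46400/567, a_3 = -1067776/5103, a_4 = 260096/567, a_5 = -13975552/15309, a_6 = 234373120/137781.
Write the denominator as Q(α) = 1 + q1*α + q2*α^2. Requiring Q*f - P = O(α^7) with deg P <= 4 kills the coefficients of α^5..α^6 in Q*f:
  α^5: a_5 + q1*a_4 + q2*a_3 = 0, i.e. -13975552/15309 + (260096/567)*q1 + (-1067776/5103)*q2 = 0.
  α^6: a_6 + q1*a_5 + q2*a_4 = 0, i.e. 234373120/137781 + (-13975552/15309)*q1 + (260096/567)*q2 = 0.
Solving this linear system: q1 = 10532333/3253356, q2 = 741334/271113.
The numerator is Q*f truncated at degree 4: P0 = a_0 = 1024/189; P1 = a_1 + q1*a_0 = -1077615712/153721071; P2 = a_2 + q1*a_1 + q2*a_0 = 2639514968/153721071; P3 = a_3 + q1*a_2 + q2*a_1 = -5279029936/461163213; P4 = a_4 + q1*a_3 + q2*a_2 = 21116119744/4150468917.

The Pade approximant has numerator coefficients [1024/189, -1077615712/153721071, 2639514968/153721071, -5279029936/461163213, 21116119744/4150468917]; denominator coefficients [1, 10532333/3253356, 741334/271113].


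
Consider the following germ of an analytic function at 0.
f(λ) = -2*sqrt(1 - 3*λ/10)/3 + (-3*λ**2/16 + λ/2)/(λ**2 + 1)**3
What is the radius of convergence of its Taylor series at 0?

Denominator factor (λ**2 + 1)^3: discriminant -4, complex-conjugate roots (1)*i and -(1)*i; poles of order 3, moduli 1 and 1.
Branch term (-2/3)*sqrt(1 - λ/(10/3)): its argument vanishes at λ = 10/3, a square-root branch point, modulus 10/3.
The radius of convergence is the smallest modulus among the singular points: 1.

The radius of convergence is 1.


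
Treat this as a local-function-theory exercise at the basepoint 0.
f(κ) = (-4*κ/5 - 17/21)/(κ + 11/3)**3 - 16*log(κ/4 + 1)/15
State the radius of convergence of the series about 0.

The radius of convergence is 11/3.

Denominator factor (κ + 11/3)^3: pole of order 3 at -11/3, modulus 11/3.
Branch term (-16/15)*log(1 - κ/(-4)): its argument vanishes at κ = -4, a logarithmic branch point, modulus 4.
The radius of convergence is the smallest modulus among the singular points: 11/3.


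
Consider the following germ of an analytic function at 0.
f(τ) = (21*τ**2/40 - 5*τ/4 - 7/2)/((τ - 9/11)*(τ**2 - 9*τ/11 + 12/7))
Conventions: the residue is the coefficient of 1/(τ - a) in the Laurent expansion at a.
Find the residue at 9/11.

The residue is -141323/58080.

At the order-1 pole 9/11 set g(τ) = (τ - (9/11))*f(τ) = (21*τ**2/40 - 5*τ/4 - 7/2)/(τ**2 - 9*τ/11 + 12/7).
Simple pole: residue = g(a) at a = 9/11, which is -141323/58080.


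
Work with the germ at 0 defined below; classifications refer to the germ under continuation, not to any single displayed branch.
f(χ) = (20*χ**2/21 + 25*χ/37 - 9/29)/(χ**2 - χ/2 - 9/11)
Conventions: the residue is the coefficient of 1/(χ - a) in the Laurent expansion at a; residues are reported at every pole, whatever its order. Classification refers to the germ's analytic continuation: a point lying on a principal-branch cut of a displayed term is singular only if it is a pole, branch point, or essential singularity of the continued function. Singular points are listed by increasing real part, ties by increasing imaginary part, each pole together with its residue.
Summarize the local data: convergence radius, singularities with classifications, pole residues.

Denominator factor (χ**2 - χ/2 - 9/11): discriminant 155/44, real irrational roots 1/4 + (1/44)*sqrt(1705) and 1/4 - (1/44)*sqrt(1705); poles of order 1, moduli 1/4 + (1/44)*sqrt(1705) and -1/4 + (1/44)*sqrt(1705).
The radius of convergence is the smallest modulus among the singular points: -1/4 + (1/44)*sqrt(1705).
The factor χ**2 - χ/2 - 9/11 splits as (χ - a)(χ - a') with a = 1/4 - (1/44)*sqrt(1705), a' = 1/4 + (1/44)*sqrt(1705). At the order-1 pole a set g(χ) = (χ - a)*f(χ) = [20*χ**2/21 + 25*χ/37 - 9/29] / (χ - a').
Simple pole: residue = g(a) at a = 1/4 - (1/44)*sqrt(1705), which is 895/1554 - (750373/76837530)*sqrt(1705).
The factor χ**2 - χ/2 - 9/11 splits as (χ - a)(χ - a') with a = 1/4 + (1/44)*sqrt(1705), a' = 1/4 - (1/44)*sqrt(1705). At the order-1 pole a set g(χ) = (χ - a)*f(χ) = [20*χ**2/21 + 25*χ/37 - 9/29] / (χ - a').
Simple pole: residue = g(a) at a = 1/4 + (1/44)*sqrt(1705), which is 895/1554 + (750373/76837530)*sqrt(1705).
List the singular points by increasing real part (a conjugate pair: the negative imaginary part first).

Radius of convergence at 0: -1/4 + (1/44)*sqrt(1705).
At 1/4 - (1/44)*sqrt(1705): a pole of order 1; residue 895/1554 - (750373/76837530)*sqrt(1705).
At 1/4 + (1/44)*sqrt(1705): a pole of order 1; residue 895/1554 + (750373/76837530)*sqrt(1705).


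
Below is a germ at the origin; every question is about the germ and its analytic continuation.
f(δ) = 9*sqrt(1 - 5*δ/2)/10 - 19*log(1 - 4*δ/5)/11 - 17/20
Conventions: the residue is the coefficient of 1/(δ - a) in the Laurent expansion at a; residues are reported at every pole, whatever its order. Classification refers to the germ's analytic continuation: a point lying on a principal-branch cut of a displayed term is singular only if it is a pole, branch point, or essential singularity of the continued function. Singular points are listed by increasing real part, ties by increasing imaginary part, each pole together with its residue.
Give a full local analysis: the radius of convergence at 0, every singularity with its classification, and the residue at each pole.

Radius of convergence at 0: 2/5.
At 2/5: an algebraic (square-root) branch point.
At 5/4: a logarithmic branch point.

Branch term (9/10)*sqrt(1 - δ/(2/5)): its argument vanishes at δ = 2/5, a square-root branch point, modulus 2/5.
Branch term (-19/11)*log(1 - δ/(5/4)): its argument vanishes at δ = 5/4, a logarithmic branch point, modulus 5/4.
The radius of convergence is the smallest modulus among the singular points: 2/5.
List the singular points by increasing real part (a conjugate pair: the negative imaginary part first).


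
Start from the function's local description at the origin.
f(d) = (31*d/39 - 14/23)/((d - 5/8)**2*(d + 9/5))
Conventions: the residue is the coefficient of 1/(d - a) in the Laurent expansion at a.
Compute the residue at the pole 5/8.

At the order-2 pole 5/8 set g(d) = (d - (5/8))^2*f(d) = (31*d/39 - 14/23)/(d + 9/5).
Order-2 pole: residue = g'(a); g'(5/8) = 975680/2813291, so the residue is 975680/2813291.

The residue is 975680/2813291.


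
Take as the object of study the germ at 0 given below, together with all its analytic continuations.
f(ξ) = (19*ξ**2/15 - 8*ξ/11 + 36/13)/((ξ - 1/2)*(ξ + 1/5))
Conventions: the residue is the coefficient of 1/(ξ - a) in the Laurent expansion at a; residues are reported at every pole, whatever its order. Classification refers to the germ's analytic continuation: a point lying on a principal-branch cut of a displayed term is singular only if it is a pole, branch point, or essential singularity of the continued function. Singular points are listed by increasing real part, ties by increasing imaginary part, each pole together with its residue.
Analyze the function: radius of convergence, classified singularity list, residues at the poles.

Radius of convergence at 0: 1/5.
At -1/5: a pole of order 1; residue -318034/75075.
At 1/2: a pole of order 1; residue 23357/6006.

Denominator factor (ξ - 1/2): pole of order 1 at 1/2, modulus 1/2.
Denominator factor (ξ + 1/5): pole of order 1 at -1/5, modulus 1/5.
The radius of convergence is the smallest modulus among the singular points: 1/5.
At the order-1 pole -1/5 set g(ξ) = (ξ - (-1/5))*f(ξ) = (19*ξ**2/15 - 8*ξ/11 + 36/13)/(ξ - 1/2).
Simple pole: residue = g(a) at a = -1/5, which is -318034/75075.
At the order-1 pole 1/2 set g(ξ) = (ξ - (1/2))*f(ξ) = (19*ξ**2/15 - 8*ξ/11 + 36/13)/(ξ + 1/5).
Simple pole: residue = g(a) at a = 1/2, which is 23357/6006.
List the singular points by increasing real part (a conjugate pair: the negative imaginary part first).
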